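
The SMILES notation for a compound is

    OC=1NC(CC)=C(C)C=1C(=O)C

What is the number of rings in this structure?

In SMILES, each pair of matching ring-closure digits denotes one ring-closing bond; the number of such bonds equals the number of independent rings.
Ring-closure bonds here: 1.

1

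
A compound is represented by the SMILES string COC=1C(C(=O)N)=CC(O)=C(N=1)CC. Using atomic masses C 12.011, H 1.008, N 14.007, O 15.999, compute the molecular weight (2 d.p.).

First, the molecular formula is C9H12N2O3 (counting implicit H from valence).
  C: 9 × 12.011 = 108.099
  H: 12 × 1.008 = 12.096
  N: 2 × 14.007 = 28.014
  O: 3 × 15.999 = 47.997
Sum: 9×12.011 + 12×1.008 + 2×14.007 + 3×15.999 = 196.206 → 196.21 g/mol.

196.21 g/mol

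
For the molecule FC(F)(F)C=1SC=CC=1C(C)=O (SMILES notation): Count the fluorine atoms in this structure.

3

Scan the SMILES for F atoms (remember two-letter symbols like Cl and Br are single atoms).
Fluorine count: 3.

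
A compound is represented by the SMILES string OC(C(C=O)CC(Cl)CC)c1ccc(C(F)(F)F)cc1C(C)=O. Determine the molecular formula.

Walk through each heavy atom and fill implicit hydrogens from standard valence (C 4, N 3, O 2, S 2, halogen 1); for lowercase aromatic atoms, an aromatic c carries 1 H when it has two neighbours and 0 H with three, and aromatic n carries 0 H:
  atom 1: O, bond orders sum to 1 (valence 2) → 1 H
  atom 2: C, bond orders sum to 3 (valence 4) → 1 H
  atom 3: C, bond orders sum to 3 (valence 4) → 1 H
  atom 4: C, bond orders sum to 3 (valence 4) → 1 H
  atom 5: O, bond orders sum to 2 (valence 2) → 0 H
  atom 6: C, bond orders sum to 2 (valence 4) → 2 H
  atom 7: C, bond orders sum to 3 (valence 4) → 1 H
  atom 8: Cl (halogen, monovalent) → 0 H
  atom 9: C, bond orders sum to 2 (valence 4) → 2 H
  atom 10: C, bond orders sum to 1 (valence 4) → 3 H
  atom 11: aromatic c, 3 neighbours → 0 H
  atom 12: aromatic c, 2 neighbours → 1 H
  atom 13: aromatic c, 2 neighbours → 1 H
  atom 14: aromatic c, 3 neighbours → 0 H
  atom 15: C, bond orders sum to 4 (valence 4) → 0 H
  atom 16: F (halogen, monovalent) → 0 H
  atom 17: F (halogen, monovalent) → 0 H
  atom 18: F (halogen, monovalent) → 0 H
  atom 19: aromatic c, 2 neighbours → 1 H
  atom 20: aromatic c, 3 neighbours → 0 H
  atom 21: C, bond orders sum to 4 (valence 4) → 0 H
  atom 22: C, bond orders sum to 1 (valence 4) → 3 H
  atom 23: O, bond orders sum to 2 (valence 2) → 0 H
Totals → C:16, H:18, Cl:1, F:3, O:3.
In Hill order: C16H18ClF3O3.

C16H18ClF3O3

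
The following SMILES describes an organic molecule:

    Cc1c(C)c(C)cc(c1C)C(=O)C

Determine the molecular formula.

C12H16O

Walk through each heavy atom and fill implicit hydrogens from standard valence (C 4, N 3, O 2, S 2, halogen 1); for lowercase aromatic atoms, an aromatic c carries 1 H when it has two neighbours and 0 H with three, and aromatic n carries 0 H:
  atom 1: C, bond orders sum to 1 (valence 4) → 3 H
  atom 2: aromatic c, 3 neighbours → 0 H
  atom 3: aromatic c, 3 neighbours → 0 H
  atom 4: C, bond orders sum to 1 (valence 4) → 3 H
  atom 5: aromatic c, 3 neighbours → 0 H
  atom 6: C, bond orders sum to 1 (valence 4) → 3 H
  atom 7: aromatic c, 2 neighbours → 1 H
  atom 8: aromatic c, 3 neighbours → 0 H
  atom 9: aromatic c, 3 neighbours → 0 H
  atom 10: C, bond orders sum to 1 (valence 4) → 3 H
  atom 11: C, bond orders sum to 4 (valence 4) → 0 H
  atom 12: O, bond orders sum to 2 (valence 2) → 0 H
  atom 13: C, bond orders sum to 1 (valence 4) → 3 H
Totals → C:12, H:16, O:1.
In Hill order: C12H16O.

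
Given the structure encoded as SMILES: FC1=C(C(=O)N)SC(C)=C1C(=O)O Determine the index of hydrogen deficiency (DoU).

5

Molecular formula: C7H6FNO3S.
DoU = (2C + 2 + N − H − X) / 2, where X is the halogen count and O/S are ignored.
    = (2·7 + 2 + 1 − 6 − 1) / 2 = 10 / 2 = 5.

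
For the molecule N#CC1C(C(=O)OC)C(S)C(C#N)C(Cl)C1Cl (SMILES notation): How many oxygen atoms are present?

Scan the SMILES for O atoms (remember two-letter symbols like Cl and Br are single atoms).
Oxygen count: 2.

2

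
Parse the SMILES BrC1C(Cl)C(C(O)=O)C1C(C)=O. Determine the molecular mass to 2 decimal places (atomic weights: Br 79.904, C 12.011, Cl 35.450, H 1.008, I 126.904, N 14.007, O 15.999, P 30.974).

255.49 g/mol

First, the molecular formula is C7H8BrClO3 (counting implicit H from valence).
  Br: 1 × 79.904 = 79.904
  C: 7 × 12.011 = 84.077
  Cl: 1 × 35.450 = 35.450
  H: 8 × 1.008 = 8.064
  O: 3 × 15.999 = 47.997
Sum: 1×79.904 + 7×12.011 + 1×35.450 + 8×1.008 + 3×15.999 = 255.492 → 255.49 g/mol.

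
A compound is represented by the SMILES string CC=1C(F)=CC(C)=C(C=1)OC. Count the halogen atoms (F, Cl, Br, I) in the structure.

Halogen atoms appear at heavy-atom position 4 (1×F).
Other groups present: 1 ether.
Halogen count: 1.

1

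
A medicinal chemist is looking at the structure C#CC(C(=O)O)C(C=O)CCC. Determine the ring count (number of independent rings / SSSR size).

0

In SMILES, each pair of matching ring-closure digits denotes one ring-closing bond; the number of such bonds equals the number of independent rings.
Ring-closure bonds here: 0.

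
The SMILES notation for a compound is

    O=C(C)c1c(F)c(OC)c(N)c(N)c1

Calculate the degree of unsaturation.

Molecular formula: C9H11FN2O2.
DoU = (2C + 2 + N − H − X) / 2, where X is the halogen count and O/S are ignored.
    = (2·9 + 2 + 2 − 11 − 1) / 2 = 10 / 2 = 5.

5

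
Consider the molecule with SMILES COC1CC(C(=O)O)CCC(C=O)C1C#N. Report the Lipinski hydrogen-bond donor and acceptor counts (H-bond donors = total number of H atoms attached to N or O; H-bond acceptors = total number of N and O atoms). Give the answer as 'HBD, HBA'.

1, 5

Donors: find every N or O and count the H atoms it carries.
  atom 2 (O): bond orders sum to 2 → 0 H
  atom 7 (O): bond orders sum to 2 → 0 H
  atom 8 (O): bond orders sum to 1 → 1 H
  atom 13 (O): bond orders sum to 2 → 0 H
  atom 16 (N): bond orders sum to 3 → 0 H
Lipinski HBD = 1.
Acceptors: N atoms = 1, O atoms = 4 → HBA = 5.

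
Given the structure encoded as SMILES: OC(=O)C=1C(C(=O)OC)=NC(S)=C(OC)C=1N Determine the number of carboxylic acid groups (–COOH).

1

The carboxylic acid motif appears at heavy-atom position 2 in the SMILES.
Other groups present: 1 ester, 1 ether, 1 primary amine, 1 thiol.
Carboxylic acid count: 1.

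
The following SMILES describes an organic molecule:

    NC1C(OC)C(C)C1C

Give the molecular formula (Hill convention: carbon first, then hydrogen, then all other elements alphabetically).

Walk through each heavy atom and fill implicit hydrogens from standard valence (C 4, N 3, O 2, S 2, halogen 1):
  atom 1: N, bond orders sum to 1 (valence 3) → 2 H
  atom 2: C, bond orders sum to 3 (valence 4) → 1 H
  atom 3: C, bond orders sum to 3 (valence 4) → 1 H
  atom 4: O, bond orders sum to 2 (valence 2) → 0 H
  atom 5: C, bond orders sum to 1 (valence 4) → 3 H
  atom 6: C, bond orders sum to 3 (valence 4) → 1 H
  atom 7: C, bond orders sum to 1 (valence 4) → 3 H
  atom 8: C, bond orders sum to 3 (valence 4) → 1 H
  atom 9: C, bond orders sum to 1 (valence 4) → 3 H
Totals → C:7, H:15, N:1, O:1.
In Hill order: C7H15NO.

C7H15NO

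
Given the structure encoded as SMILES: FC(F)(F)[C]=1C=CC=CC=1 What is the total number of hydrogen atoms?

Walk through each heavy atom and fill implicit hydrogens from standard valence (C 4, N 3, O 2, S 2, halogen 1):
  atom 1: F (halogen, monovalent) → 0 H
  atom 2: C, bond orders sum to 4 (valence 4) → 0 H
  atom 3: F (halogen, monovalent) → 0 H
  atom 4: F (halogen, monovalent) → 0 H
  atom 5: C with explicit H count 0
  atom 6: C, bond orders sum to 3 (valence 4) → 1 H
  atom 7: C, bond orders sum to 3 (valence 4) → 1 H
  atom 8: C, bond orders sum to 3 (valence 4) → 1 H
  atom 9: C, bond orders sum to 3 (valence 4) → 1 H
  atom 10: C, bond orders sum to 3 (valence 4) → 1 H
Total hydrogens: 5.

5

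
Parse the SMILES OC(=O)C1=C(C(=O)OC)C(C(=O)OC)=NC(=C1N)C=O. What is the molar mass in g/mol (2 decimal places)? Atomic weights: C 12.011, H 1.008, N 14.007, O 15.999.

First, the molecular formula is C11H10N2O7 (counting implicit H from valence).
  C: 11 × 12.011 = 132.121
  H: 10 × 1.008 = 10.080
  N: 2 × 14.007 = 28.014
  O: 7 × 15.999 = 111.993
Sum: 11×12.011 + 10×1.008 + 2×14.007 + 7×15.999 = 282.208 → 282.21 g/mol.

282.21 g/mol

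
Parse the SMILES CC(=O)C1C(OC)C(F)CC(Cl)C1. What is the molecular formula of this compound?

C9H14ClFO2

Walk through each heavy atom and fill implicit hydrogens from standard valence (C 4, N 3, O 2, S 2, halogen 1):
  atom 1: C, bond orders sum to 1 (valence 4) → 3 H
  atom 2: C, bond orders sum to 4 (valence 4) → 0 H
  atom 3: O, bond orders sum to 2 (valence 2) → 0 H
  atom 4: C, bond orders sum to 3 (valence 4) → 1 H
  atom 5: C, bond orders sum to 3 (valence 4) → 1 H
  atom 6: O, bond orders sum to 2 (valence 2) → 0 H
  atom 7: C, bond orders sum to 1 (valence 4) → 3 H
  atom 8: C, bond orders sum to 3 (valence 4) → 1 H
  atom 9: F (halogen, monovalent) → 0 H
  atom 10: C, bond orders sum to 2 (valence 4) → 2 H
  atom 11: C, bond orders sum to 3 (valence 4) → 1 H
  atom 12: Cl (halogen, monovalent) → 0 H
  atom 13: C, bond orders sum to 2 (valence 4) → 2 H
Totals → C:9, H:14, Cl:1, F:1, O:2.
In Hill order: C9H14ClFO2.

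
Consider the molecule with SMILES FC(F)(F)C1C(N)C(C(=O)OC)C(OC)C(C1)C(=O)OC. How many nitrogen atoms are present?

Scan the SMILES for N atoms (remember two-letter symbols like Cl and Br are single atoms).
Nitrogen count: 1.

1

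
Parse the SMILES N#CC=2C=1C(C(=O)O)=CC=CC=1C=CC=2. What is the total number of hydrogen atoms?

7

Walk through each heavy atom and fill implicit hydrogens from standard valence (C 4, N 3, O 2, S 2, halogen 1):
  atom 1: N, bond orders sum to 3 (valence 3) → 0 H
  atom 2: C, bond orders sum to 4 (valence 4) → 0 H
  atom 3: C, bond orders sum to 4 (valence 4) → 0 H
  atom 4: C, bond orders sum to 4 (valence 4) → 0 H
  atom 5: C, bond orders sum to 4 (valence 4) → 0 H
  atom 6: C, bond orders sum to 4 (valence 4) → 0 H
  atom 7: O, bond orders sum to 2 (valence 2) → 0 H
  atom 8: O, bond orders sum to 1 (valence 2) → 1 H
  atom 9: C, bond orders sum to 3 (valence 4) → 1 H
  atom 10: C, bond orders sum to 3 (valence 4) → 1 H
  atom 11: C, bond orders sum to 3 (valence 4) → 1 H
  atom 12: C, bond orders sum to 4 (valence 4) → 0 H
  atom 13: C, bond orders sum to 3 (valence 4) → 1 H
  atom 14: C, bond orders sum to 3 (valence 4) → 1 H
  atom 15: C, bond orders sum to 3 (valence 4) → 1 H
Total hydrogens: 7.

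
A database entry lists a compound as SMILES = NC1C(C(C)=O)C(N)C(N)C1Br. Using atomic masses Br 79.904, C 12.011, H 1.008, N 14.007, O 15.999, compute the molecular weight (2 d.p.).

236.11 g/mol

First, the molecular formula is C7H14BrN3O (counting implicit H from valence).
  Br: 1 × 79.904 = 79.904
  C: 7 × 12.011 = 84.077
  H: 14 × 1.008 = 14.112
  N: 3 × 14.007 = 42.021
  O: 1 × 15.999 = 15.999
Sum: 1×79.904 + 7×12.011 + 14×1.008 + 3×14.007 + 1×15.999 = 236.113 → 236.11 g/mol.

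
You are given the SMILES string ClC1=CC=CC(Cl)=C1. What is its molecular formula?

Walk through each heavy atom and fill implicit hydrogens from standard valence (C 4, N 3, O 2, S 2, halogen 1):
  atom 1: Cl (halogen, monovalent) → 0 H
  atom 2: C, bond orders sum to 4 (valence 4) → 0 H
  atom 3: C, bond orders sum to 3 (valence 4) → 1 H
  atom 4: C, bond orders sum to 3 (valence 4) → 1 H
  atom 5: C, bond orders sum to 3 (valence 4) → 1 H
  atom 6: C, bond orders sum to 4 (valence 4) → 0 H
  atom 7: Cl (halogen, monovalent) → 0 H
  atom 8: C, bond orders sum to 3 (valence 4) → 1 H
Totals → C:6, H:4, Cl:2.
In Hill order: C6H4Cl2.

C6H4Cl2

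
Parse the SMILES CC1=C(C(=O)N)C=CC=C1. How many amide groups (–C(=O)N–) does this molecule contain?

1

The amide motif appears at heavy-atom position 4 in the SMILES.
Amide count: 1.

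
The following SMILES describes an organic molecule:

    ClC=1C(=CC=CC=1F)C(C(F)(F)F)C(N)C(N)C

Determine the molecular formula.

Walk through each heavy atom and fill implicit hydrogens from standard valence (C 4, N 3, O 2, S 2, halogen 1):
  atom 1: Cl (halogen, monovalent) → 0 H
  atom 2: C, bond orders sum to 4 (valence 4) → 0 H
  atom 3: C, bond orders sum to 4 (valence 4) → 0 H
  atom 4: C, bond orders sum to 3 (valence 4) → 1 H
  atom 5: C, bond orders sum to 3 (valence 4) → 1 H
  atom 6: C, bond orders sum to 3 (valence 4) → 1 H
  atom 7: C, bond orders sum to 4 (valence 4) → 0 H
  atom 8: F (halogen, monovalent) → 0 H
  atom 9: C, bond orders sum to 3 (valence 4) → 1 H
  atom 10: C, bond orders sum to 4 (valence 4) → 0 H
  atom 11: F (halogen, monovalent) → 0 H
  atom 12: F (halogen, monovalent) → 0 H
  atom 13: F (halogen, monovalent) → 0 H
  atom 14: C, bond orders sum to 3 (valence 4) → 1 H
  atom 15: N, bond orders sum to 1 (valence 3) → 2 H
  atom 16: C, bond orders sum to 3 (valence 4) → 1 H
  atom 17: N, bond orders sum to 1 (valence 3) → 2 H
  atom 18: C, bond orders sum to 1 (valence 4) → 3 H
Totals → C:11, H:13, Cl:1, F:4, N:2.
In Hill order: C11H13ClF4N2.

C11H13ClF4N2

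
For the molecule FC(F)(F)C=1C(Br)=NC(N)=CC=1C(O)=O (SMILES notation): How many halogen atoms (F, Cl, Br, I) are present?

Halogen atoms appear at heavy-atom positions 1, 3, 4, 7 (1×Br, 3×F).
Other groups present: 1 carboxylic acid, 1 primary amine.
Halogen count: 4.

4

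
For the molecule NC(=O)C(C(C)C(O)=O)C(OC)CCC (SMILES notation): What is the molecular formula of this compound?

Walk through each heavy atom and fill implicit hydrogens from standard valence (C 4, N 3, O 2, S 2, halogen 1):
  atom 1: N, bond orders sum to 1 (valence 3) → 2 H
  atom 2: C, bond orders sum to 4 (valence 4) → 0 H
  atom 3: O, bond orders sum to 2 (valence 2) → 0 H
  atom 4: C, bond orders sum to 3 (valence 4) → 1 H
  atom 5: C, bond orders sum to 3 (valence 4) → 1 H
  atom 6: C, bond orders sum to 1 (valence 4) → 3 H
  atom 7: C, bond orders sum to 4 (valence 4) → 0 H
  atom 8: O, bond orders sum to 1 (valence 2) → 1 H
  atom 9: O, bond orders sum to 2 (valence 2) → 0 H
  atom 10: C, bond orders sum to 3 (valence 4) → 1 H
  atom 11: O, bond orders sum to 2 (valence 2) → 0 H
  atom 12: C, bond orders sum to 1 (valence 4) → 3 H
  atom 13: C, bond orders sum to 2 (valence 4) → 2 H
  atom 14: C, bond orders sum to 2 (valence 4) → 2 H
  atom 15: C, bond orders sum to 1 (valence 4) → 3 H
Totals → C:10, H:19, N:1, O:4.

C10H19NO4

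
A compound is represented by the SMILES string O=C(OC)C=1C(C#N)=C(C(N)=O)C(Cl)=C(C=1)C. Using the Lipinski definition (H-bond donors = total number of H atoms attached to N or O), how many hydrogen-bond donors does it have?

Donors: find every N or O and count the H atoms it carries.
  atom 1 (O): bond orders sum to 2 → 0 H
  atom 3 (O): bond orders sum to 2 → 0 H
  atom 8 (N): bond orders sum to 3 → 0 H
  atom 11 (N): bond orders sum to 1 → 2 H
  atom 12 (O): bond orders sum to 2 → 0 H
Lipinski HBD = 2.

2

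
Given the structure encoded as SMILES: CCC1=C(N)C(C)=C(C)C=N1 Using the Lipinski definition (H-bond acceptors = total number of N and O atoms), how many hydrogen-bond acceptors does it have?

2

N atoms: 2; O atoms: 0.
Lipinski HBA = 2 + 0 = 2.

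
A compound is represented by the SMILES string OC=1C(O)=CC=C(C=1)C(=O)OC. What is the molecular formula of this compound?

Walk through each heavy atom and fill implicit hydrogens from standard valence (C 4, N 3, O 2, S 2, halogen 1):
  atom 1: O, bond orders sum to 1 (valence 2) → 1 H
  atom 2: C, bond orders sum to 4 (valence 4) → 0 H
  atom 3: C, bond orders sum to 4 (valence 4) → 0 H
  atom 4: O, bond orders sum to 1 (valence 2) → 1 H
  atom 5: C, bond orders sum to 3 (valence 4) → 1 H
  atom 6: C, bond orders sum to 3 (valence 4) → 1 H
  atom 7: C, bond orders sum to 4 (valence 4) → 0 H
  atom 8: C, bond orders sum to 3 (valence 4) → 1 H
  atom 9: C, bond orders sum to 4 (valence 4) → 0 H
  atom 10: O, bond orders sum to 2 (valence 2) → 0 H
  atom 11: O, bond orders sum to 2 (valence 2) → 0 H
  atom 12: C, bond orders sum to 1 (valence 4) → 3 H
Totals → C:8, H:8, O:4.

C8H8O4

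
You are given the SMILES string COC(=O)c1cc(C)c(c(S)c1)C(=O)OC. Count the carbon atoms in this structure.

11

Count every carbon token in the SMILES (each C, including those in ring-closure positions and inside branches).
Carbon count: 11.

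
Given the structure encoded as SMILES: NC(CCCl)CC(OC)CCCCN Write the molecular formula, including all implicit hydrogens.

Walk through each heavy atom and fill implicit hydrogens from standard valence (C 4, N 3, O 2, S 2, halogen 1):
  atom 1: N, bond orders sum to 1 (valence 3) → 2 H
  atom 2: C, bond orders sum to 3 (valence 4) → 1 H
  atom 3: C, bond orders sum to 2 (valence 4) → 2 H
  atom 4: C, bond orders sum to 2 (valence 4) → 2 H
  atom 5: Cl (halogen, monovalent) → 0 H
  atom 6: C, bond orders sum to 2 (valence 4) → 2 H
  atom 7: C, bond orders sum to 3 (valence 4) → 1 H
  atom 8: O, bond orders sum to 2 (valence 2) → 0 H
  atom 9: C, bond orders sum to 1 (valence 4) → 3 H
  atom 10: C, bond orders sum to 2 (valence 4) → 2 H
  atom 11: C, bond orders sum to 2 (valence 4) → 2 H
  atom 12: C, bond orders sum to 2 (valence 4) → 2 H
  atom 13: C, bond orders sum to 2 (valence 4) → 2 H
  atom 14: N, bond orders sum to 1 (valence 3) → 2 H
Totals → C:10, H:23, Cl:1, N:2, O:1.
In Hill order: C10H23ClN2O.

C10H23ClN2O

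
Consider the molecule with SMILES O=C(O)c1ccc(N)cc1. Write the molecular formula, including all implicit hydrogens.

Walk through each heavy atom and fill implicit hydrogens from standard valence (C 4, N 3, O 2, S 2, halogen 1); for lowercase aromatic atoms, an aromatic c carries 1 H when it has two neighbours and 0 H with three, and aromatic n carries 0 H:
  atom 1: O, bond orders sum to 2 (valence 2) → 0 H
  atom 2: C, bond orders sum to 4 (valence 4) → 0 H
  atom 3: O, bond orders sum to 1 (valence 2) → 1 H
  atom 4: aromatic c, 3 neighbours → 0 H
  atom 5: aromatic c, 2 neighbours → 1 H
  atom 6: aromatic c, 2 neighbours → 1 H
  atom 7: aromatic c, 3 neighbours → 0 H
  atom 8: N, bond orders sum to 1 (valence 3) → 2 H
  atom 9: aromatic c, 2 neighbours → 1 H
  atom 10: aromatic c, 2 neighbours → 1 H
Totals → C:7, H:7, N:1, O:2.

C7H7NO2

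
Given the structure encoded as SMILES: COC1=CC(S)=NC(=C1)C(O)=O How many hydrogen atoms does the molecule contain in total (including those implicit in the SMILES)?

7

Walk through each heavy atom and fill implicit hydrogens from standard valence (C 4, N 3, O 2, S 2, halogen 1):
  atom 1: C, bond orders sum to 1 (valence 4) → 3 H
  atom 2: O, bond orders sum to 2 (valence 2) → 0 H
  atom 3: C, bond orders sum to 4 (valence 4) → 0 H
  atom 4: C, bond orders sum to 3 (valence 4) → 1 H
  atom 5: C, bond orders sum to 4 (valence 4) → 0 H
  atom 6: S, bond orders sum to 1 (valence 2) → 1 H
  atom 7: N, bond orders sum to 3 (valence 3) → 0 H
  atom 8: C, bond orders sum to 4 (valence 4) → 0 H
  atom 9: C, bond orders sum to 3 (valence 4) → 1 H
  atom 10: C, bond orders sum to 4 (valence 4) → 0 H
  atom 11: O, bond orders sum to 1 (valence 2) → 1 H
  atom 12: O, bond orders sum to 2 (valence 2) → 0 H
Total hydrogens: 7.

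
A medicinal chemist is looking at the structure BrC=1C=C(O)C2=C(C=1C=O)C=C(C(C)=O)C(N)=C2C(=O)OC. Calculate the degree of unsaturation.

Degree of unsaturation = (number of rings) + (number of π bonds).
Ring closures in the SMILES: 2.
π bonds: 8 double bonds (each 1 DoU) → 8 DoU from unsaturation.
Total DoU = 2 + 8 = 10.

10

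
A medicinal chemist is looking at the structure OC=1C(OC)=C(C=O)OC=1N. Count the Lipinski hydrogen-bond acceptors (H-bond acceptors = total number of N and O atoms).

5

N atoms: 1; O atoms: 4.
Lipinski HBA = 1 + 4 = 5.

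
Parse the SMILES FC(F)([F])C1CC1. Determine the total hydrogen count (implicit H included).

Walk through each heavy atom and fill implicit hydrogens from standard valence (C 4, N 3, O 2, S 2, halogen 1):
  atom 1: F (halogen, monovalent) → 0 H
  atom 2: C, bond orders sum to 4 (valence 4) → 0 H
  atom 3: F (halogen, monovalent) → 0 H
  atom 4: F with explicit H count 0
  atom 5: C, bond orders sum to 3 (valence 4) → 1 H
  atom 6: C, bond orders sum to 2 (valence 4) → 2 H
  atom 7: C, bond orders sum to 2 (valence 4) → 2 H
Total hydrogens: 5.

5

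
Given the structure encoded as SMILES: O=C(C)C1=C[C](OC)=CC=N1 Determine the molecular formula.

C8H9NO2

Walk through each heavy atom and fill implicit hydrogens from standard valence (C 4, N 3, O 2, S 2, halogen 1):
  atom 1: O, bond orders sum to 2 (valence 2) → 0 H
  atom 2: C, bond orders sum to 4 (valence 4) → 0 H
  atom 3: C, bond orders sum to 1 (valence 4) → 3 H
  atom 4: C, bond orders sum to 4 (valence 4) → 0 H
  atom 5: C, bond orders sum to 3 (valence 4) → 1 H
  atom 6: C with explicit H count 0
  atom 7: O, bond orders sum to 2 (valence 2) → 0 H
  atom 8: C, bond orders sum to 1 (valence 4) → 3 H
  atom 9: C, bond orders sum to 3 (valence 4) → 1 H
  atom 10: C, bond orders sum to 3 (valence 4) → 1 H
  atom 11: N, bond orders sum to 3 (valence 3) → 0 H
Totals → C:8, H:9, N:1, O:2.
In Hill order: C8H9NO2.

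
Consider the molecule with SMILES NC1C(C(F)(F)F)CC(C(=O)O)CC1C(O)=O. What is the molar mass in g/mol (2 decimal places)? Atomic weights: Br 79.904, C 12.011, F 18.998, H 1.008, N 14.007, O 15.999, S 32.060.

First, the molecular formula is C9H12F3NO4 (counting implicit H from valence).
  C: 9 × 12.011 = 108.099
  F: 3 × 18.998 = 56.994
  H: 12 × 1.008 = 12.096
  N: 1 × 14.007 = 14.007
  O: 4 × 15.999 = 63.996
Sum: 9×12.011 + 3×18.998 + 12×1.008 + 1×14.007 + 4×15.999 = 255.192 → 255.19 g/mol.

255.19 g/mol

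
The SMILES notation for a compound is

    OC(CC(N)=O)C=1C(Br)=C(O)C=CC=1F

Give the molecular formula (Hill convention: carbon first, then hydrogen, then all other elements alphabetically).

Walk through each heavy atom and fill implicit hydrogens from standard valence (C 4, N 3, O 2, S 2, halogen 1):
  atom 1: O, bond orders sum to 1 (valence 2) → 1 H
  atom 2: C, bond orders sum to 3 (valence 4) → 1 H
  atom 3: C, bond orders sum to 2 (valence 4) → 2 H
  atom 4: C, bond orders sum to 4 (valence 4) → 0 H
  atom 5: N, bond orders sum to 1 (valence 3) → 2 H
  atom 6: O, bond orders sum to 2 (valence 2) → 0 H
  atom 7: C, bond orders sum to 4 (valence 4) → 0 H
  atom 8: C, bond orders sum to 4 (valence 4) → 0 H
  atom 9: Br (halogen, monovalent) → 0 H
  atom 10: C, bond orders sum to 4 (valence 4) → 0 H
  atom 11: O, bond orders sum to 1 (valence 2) → 1 H
  atom 12: C, bond orders sum to 3 (valence 4) → 1 H
  atom 13: C, bond orders sum to 3 (valence 4) → 1 H
  atom 14: C, bond orders sum to 4 (valence 4) → 0 H
  atom 15: F (halogen, monovalent) → 0 H
Totals → C:9, H:9, Br:1, F:1, N:1, O:3.

C9H9BrFNO3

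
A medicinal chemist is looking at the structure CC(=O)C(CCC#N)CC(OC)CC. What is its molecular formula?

Walk through each heavy atom and fill implicit hydrogens from standard valence (C 4, N 3, O 2, S 2, halogen 1):
  atom 1: C, bond orders sum to 1 (valence 4) → 3 H
  atom 2: C, bond orders sum to 4 (valence 4) → 0 H
  atom 3: O, bond orders sum to 2 (valence 2) → 0 H
  atom 4: C, bond orders sum to 3 (valence 4) → 1 H
  atom 5: C, bond orders sum to 2 (valence 4) → 2 H
  atom 6: C, bond orders sum to 2 (valence 4) → 2 H
  atom 7: C, bond orders sum to 4 (valence 4) → 0 H
  atom 8: N, bond orders sum to 3 (valence 3) → 0 H
  atom 9: C, bond orders sum to 2 (valence 4) → 2 H
  atom 10: C, bond orders sum to 3 (valence 4) → 1 H
  atom 11: O, bond orders sum to 2 (valence 2) → 0 H
  atom 12: C, bond orders sum to 1 (valence 4) → 3 H
  atom 13: C, bond orders sum to 2 (valence 4) → 2 H
  atom 14: C, bond orders sum to 1 (valence 4) → 3 H
Totals → C:11, H:19, N:1, O:2.
In Hill order: C11H19NO2.

C11H19NO2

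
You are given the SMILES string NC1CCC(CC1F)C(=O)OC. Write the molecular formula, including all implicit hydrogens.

Walk through each heavy atom and fill implicit hydrogens from standard valence (C 4, N 3, O 2, S 2, halogen 1):
  atom 1: N, bond orders sum to 1 (valence 3) → 2 H
  atom 2: C, bond orders sum to 3 (valence 4) → 1 H
  atom 3: C, bond orders sum to 2 (valence 4) → 2 H
  atom 4: C, bond orders sum to 2 (valence 4) → 2 H
  atom 5: C, bond orders sum to 3 (valence 4) → 1 H
  atom 6: C, bond orders sum to 2 (valence 4) → 2 H
  atom 7: C, bond orders sum to 3 (valence 4) → 1 H
  atom 8: F (halogen, monovalent) → 0 H
  atom 9: C, bond orders sum to 4 (valence 4) → 0 H
  atom 10: O, bond orders sum to 2 (valence 2) → 0 H
  atom 11: O, bond orders sum to 2 (valence 2) → 0 H
  atom 12: C, bond orders sum to 1 (valence 4) → 3 H
Totals → C:8, H:14, F:1, N:1, O:2.

C8H14FNO2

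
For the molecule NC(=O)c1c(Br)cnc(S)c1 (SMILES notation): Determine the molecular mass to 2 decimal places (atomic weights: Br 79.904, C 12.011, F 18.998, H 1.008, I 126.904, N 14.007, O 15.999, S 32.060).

233.08 g/mol

First, the molecular formula is C6H5BrN2OS (counting implicit H from valence).
  Br: 1 × 79.904 = 79.904
  C: 6 × 12.011 = 72.066
  H: 5 × 1.008 = 5.040
  N: 2 × 14.007 = 28.014
  O: 1 × 15.999 = 15.999
  S: 1 × 32.060 = 32.060
Sum: 1×79.904 + 6×12.011 + 5×1.008 + 2×14.007 + 1×15.999 + 1×32.060 = 233.083 → 233.08 g/mol.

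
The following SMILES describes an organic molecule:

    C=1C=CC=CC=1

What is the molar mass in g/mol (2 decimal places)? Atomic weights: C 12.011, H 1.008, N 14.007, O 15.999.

First, the molecular formula is C6H6 (counting implicit H from valence).
  C: 6 × 12.011 = 72.066
  H: 6 × 1.008 = 6.048
Sum: 6×12.011 + 6×1.008 = 78.114 → 78.11 g/mol.

78.11 g/mol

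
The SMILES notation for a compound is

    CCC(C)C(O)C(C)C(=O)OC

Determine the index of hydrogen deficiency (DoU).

1

Molecular formula: C9H18O3.
DoU = (2C + 2 + N − H − X) / 2, where X is the halogen count and O/S are ignored.
    = (2·9 + 2 + 0 − 18 − 0) / 2 = 2 / 2 = 1.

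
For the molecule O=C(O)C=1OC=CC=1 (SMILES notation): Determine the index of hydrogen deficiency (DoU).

4

Molecular formula: C5H4O3.
DoU = (2C + 2 + N − H − X) / 2, where X is the halogen count and O/S are ignored.
    = (2·5 + 2 + 0 − 4 − 0) / 2 = 8 / 2 = 4.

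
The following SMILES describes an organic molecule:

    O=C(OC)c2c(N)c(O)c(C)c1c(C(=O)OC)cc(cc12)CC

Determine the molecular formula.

Walk through each heavy atom and fill implicit hydrogens from standard valence (C 4, N 3, O 2, S 2, halogen 1); for lowercase aromatic atoms, an aromatic c carries 1 H when it has two neighbours and 0 H with three, and aromatic n carries 0 H:
  atom 1: O, bond orders sum to 2 (valence 2) → 0 H
  atom 2: C, bond orders sum to 4 (valence 4) → 0 H
  atom 3: O, bond orders sum to 2 (valence 2) → 0 H
  atom 4: C, bond orders sum to 1 (valence 4) → 3 H
  atom 5: aromatic c, 3 neighbours → 0 H
  atom 6: aromatic c, 3 neighbours → 0 H
  atom 7: N, bond orders sum to 1 (valence 3) → 2 H
  atom 8: aromatic c, 3 neighbours → 0 H
  atom 9: O, bond orders sum to 1 (valence 2) → 1 H
  atom 10: aromatic c, 3 neighbours → 0 H
  atom 11: C, bond orders sum to 1 (valence 4) → 3 H
  atom 12: aromatic c, 3 neighbours → 0 H
  atom 13: aromatic c, 3 neighbours → 0 H
  atom 14: C, bond orders sum to 4 (valence 4) → 0 H
  atom 15: O, bond orders sum to 2 (valence 2) → 0 H
  atom 16: O, bond orders sum to 2 (valence 2) → 0 H
  atom 17: C, bond orders sum to 1 (valence 4) → 3 H
  atom 18: aromatic c, 2 neighbours → 1 H
  atom 19: aromatic c, 3 neighbours → 0 H
  atom 20: aromatic c, 2 neighbours → 1 H
  atom 21: aromatic c, 3 neighbours → 0 H
  atom 22: C, bond orders sum to 2 (valence 4) → 2 H
  atom 23: C, bond orders sum to 1 (valence 4) → 3 H
Totals → C:17, H:19, N:1, O:5.

C17H19NO5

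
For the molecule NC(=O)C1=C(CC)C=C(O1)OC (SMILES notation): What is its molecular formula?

Walk through each heavy atom and fill implicit hydrogens from standard valence (C 4, N 3, O 2, S 2, halogen 1):
  atom 1: N, bond orders sum to 1 (valence 3) → 2 H
  atom 2: C, bond orders sum to 4 (valence 4) → 0 H
  atom 3: O, bond orders sum to 2 (valence 2) → 0 H
  atom 4: C, bond orders sum to 4 (valence 4) → 0 H
  atom 5: C, bond orders sum to 4 (valence 4) → 0 H
  atom 6: C, bond orders sum to 2 (valence 4) → 2 H
  atom 7: C, bond orders sum to 1 (valence 4) → 3 H
  atom 8: C, bond orders sum to 3 (valence 4) → 1 H
  atom 9: C, bond orders sum to 4 (valence 4) → 0 H
  atom 10: O, bond orders sum to 2 (valence 2) → 0 H
  atom 11: O, bond orders sum to 2 (valence 2) → 0 H
  atom 12: C, bond orders sum to 1 (valence 4) → 3 H
Totals → C:8, H:11, N:1, O:3.

C8H11NO3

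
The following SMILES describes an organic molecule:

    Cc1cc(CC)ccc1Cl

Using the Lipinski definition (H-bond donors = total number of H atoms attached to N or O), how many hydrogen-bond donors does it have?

0

Donors: find every N or O and count the H atoms it carries.
  (no N or O atoms present)
Lipinski HBD = 0.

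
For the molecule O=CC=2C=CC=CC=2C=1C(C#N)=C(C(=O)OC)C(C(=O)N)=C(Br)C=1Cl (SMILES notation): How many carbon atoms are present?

Count every carbon token in the SMILES (each C, including those in ring-closure positions and inside branches).
Carbon count: 17.

17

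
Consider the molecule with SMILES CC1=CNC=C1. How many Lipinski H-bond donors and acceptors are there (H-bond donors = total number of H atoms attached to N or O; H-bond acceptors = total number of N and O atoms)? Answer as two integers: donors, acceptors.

1, 1

Donors: find every N or O and count the H atoms it carries.
  atom 4 (N): bond orders sum to 2 → 1 H
Lipinski HBD = 1.
Acceptors: N atoms = 1, O atoms = 0 → HBA = 1.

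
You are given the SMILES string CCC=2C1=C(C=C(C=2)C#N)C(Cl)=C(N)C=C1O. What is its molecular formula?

C13H11ClN2O

Walk through each heavy atom and fill implicit hydrogens from standard valence (C 4, N 3, O 2, S 2, halogen 1):
  atom 1: C, bond orders sum to 1 (valence 4) → 3 H
  atom 2: C, bond orders sum to 2 (valence 4) → 2 H
  atom 3: C, bond orders sum to 4 (valence 4) → 0 H
  atom 4: C, bond orders sum to 4 (valence 4) → 0 H
  atom 5: C, bond orders sum to 4 (valence 4) → 0 H
  atom 6: C, bond orders sum to 3 (valence 4) → 1 H
  atom 7: C, bond orders sum to 4 (valence 4) → 0 H
  atom 8: C, bond orders sum to 3 (valence 4) → 1 H
  atom 9: C, bond orders sum to 4 (valence 4) → 0 H
  atom 10: N, bond orders sum to 3 (valence 3) → 0 H
  atom 11: C, bond orders sum to 4 (valence 4) → 0 H
  atom 12: Cl (halogen, monovalent) → 0 H
  atom 13: C, bond orders sum to 4 (valence 4) → 0 H
  atom 14: N, bond orders sum to 1 (valence 3) → 2 H
  atom 15: C, bond orders sum to 3 (valence 4) → 1 H
  atom 16: C, bond orders sum to 4 (valence 4) → 0 H
  atom 17: O, bond orders sum to 1 (valence 2) → 1 H
Totals → C:13, H:11, Cl:1, N:2, O:1.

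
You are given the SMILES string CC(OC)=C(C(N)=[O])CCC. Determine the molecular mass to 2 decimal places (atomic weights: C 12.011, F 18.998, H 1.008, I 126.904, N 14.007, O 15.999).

First, the molecular formula is C8H15NO2 (counting implicit H from valence).
  C: 8 × 12.011 = 96.088
  H: 15 × 1.008 = 15.120
  N: 1 × 14.007 = 14.007
  O: 2 × 15.999 = 31.998
Sum: 8×12.011 + 15×1.008 + 1×14.007 + 2×15.999 = 157.213 → 157.21 g/mol.

157.21 g/mol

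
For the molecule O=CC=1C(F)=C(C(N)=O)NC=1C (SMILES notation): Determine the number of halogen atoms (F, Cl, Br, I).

Halogen atoms appear at heavy-atom position 5 (1×F).
Other groups present: 1 aldehyde, 1 amide.
Halogen count: 1.

1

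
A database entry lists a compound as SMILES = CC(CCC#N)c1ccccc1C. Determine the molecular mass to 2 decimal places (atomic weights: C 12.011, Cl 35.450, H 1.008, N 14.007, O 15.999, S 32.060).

173.26 g/mol

First, the molecular formula is C12H15N (counting implicit H from valence).
  C: 12 × 12.011 = 144.132
  H: 15 × 1.008 = 15.120
  N: 1 × 14.007 = 14.007
Sum: 12×12.011 + 15×1.008 + 1×14.007 = 173.259 → 173.26 g/mol.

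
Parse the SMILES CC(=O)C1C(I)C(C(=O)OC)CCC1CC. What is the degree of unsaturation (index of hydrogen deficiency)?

3

Molecular formula: C12H19IO3.
DoU = (2C + 2 + N − H − X) / 2, where X is the halogen count and O/S are ignored.
    = (2·12 + 2 + 0 − 19 − 1) / 2 = 6 / 2 = 3.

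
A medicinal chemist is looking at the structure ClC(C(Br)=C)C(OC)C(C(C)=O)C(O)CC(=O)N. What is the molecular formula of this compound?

Walk through each heavy atom and fill implicit hydrogens from standard valence (C 4, N 3, O 2, S 2, halogen 1):
  atom 1: Cl (halogen, monovalent) → 0 H
  atom 2: C, bond orders sum to 3 (valence 4) → 1 H
  atom 3: C, bond orders sum to 4 (valence 4) → 0 H
  atom 4: Br (halogen, monovalent) → 0 H
  atom 5: C, bond orders sum to 2 (valence 4) → 2 H
  atom 6: C, bond orders sum to 3 (valence 4) → 1 H
  atom 7: O, bond orders sum to 2 (valence 2) → 0 H
  atom 8: C, bond orders sum to 1 (valence 4) → 3 H
  atom 9: C, bond orders sum to 3 (valence 4) → 1 H
  atom 10: C, bond orders sum to 4 (valence 4) → 0 H
  atom 11: C, bond orders sum to 1 (valence 4) → 3 H
  atom 12: O, bond orders sum to 2 (valence 2) → 0 H
  atom 13: C, bond orders sum to 3 (valence 4) → 1 H
  atom 14: O, bond orders sum to 1 (valence 2) → 1 H
  atom 15: C, bond orders sum to 2 (valence 4) → 2 H
  atom 16: C, bond orders sum to 4 (valence 4) → 0 H
  atom 17: O, bond orders sum to 2 (valence 2) → 0 H
  atom 18: N, bond orders sum to 1 (valence 3) → 2 H
Totals → C:11, H:17, Br:1, Cl:1, N:1, O:4.

C11H17BrClNO4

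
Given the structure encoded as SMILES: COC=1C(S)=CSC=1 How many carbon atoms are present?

5

Count every carbon token in the SMILES (each C, including those in ring-closure positions and inside branches).
Carbon count: 5.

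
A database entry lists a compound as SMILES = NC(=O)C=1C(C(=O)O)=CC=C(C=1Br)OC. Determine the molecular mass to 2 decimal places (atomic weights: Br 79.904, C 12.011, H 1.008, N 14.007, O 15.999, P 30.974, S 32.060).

274.07 g/mol

First, the molecular formula is C9H8BrNO4 (counting implicit H from valence).
  Br: 1 × 79.904 = 79.904
  C: 9 × 12.011 = 108.099
  H: 8 × 1.008 = 8.064
  N: 1 × 14.007 = 14.007
  O: 4 × 15.999 = 63.996
Sum: 1×79.904 + 9×12.011 + 8×1.008 + 1×14.007 + 4×15.999 = 274.070 → 274.07 g/mol.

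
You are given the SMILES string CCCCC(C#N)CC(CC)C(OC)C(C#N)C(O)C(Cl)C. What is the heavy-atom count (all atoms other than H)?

22

Every atom symbol written in the SMILES (organic subset) is one heavy atom; implicit H are not written.
Heavy atoms by element → C:17, Cl:1, N:2, O:2.
Total: 22.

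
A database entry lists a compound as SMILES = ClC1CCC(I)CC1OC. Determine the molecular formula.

Walk through each heavy atom and fill implicit hydrogens from standard valence (C 4, N 3, O 2, S 2, halogen 1):
  atom 1: Cl (halogen, monovalent) → 0 H
  atom 2: C, bond orders sum to 3 (valence 4) → 1 H
  atom 3: C, bond orders sum to 2 (valence 4) → 2 H
  atom 4: C, bond orders sum to 2 (valence 4) → 2 H
  atom 5: C, bond orders sum to 3 (valence 4) → 1 H
  atom 6: I (halogen, monovalent) → 0 H
  atom 7: C, bond orders sum to 2 (valence 4) → 2 H
  atom 8: C, bond orders sum to 3 (valence 4) → 1 H
  atom 9: O, bond orders sum to 2 (valence 2) → 0 H
  atom 10: C, bond orders sum to 1 (valence 4) → 3 H
Totals → C:7, H:12, Cl:1, I:1, O:1.

C7H12ClIO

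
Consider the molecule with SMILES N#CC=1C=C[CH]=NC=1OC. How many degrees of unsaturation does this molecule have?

Molecular formula: C7H6N2O.
DoU = (2C + 2 + N − H − X) / 2, where X is the halogen count and O/S are ignored.
    = (2·7 + 2 + 2 − 6 − 0) / 2 = 12 / 2 = 6.

6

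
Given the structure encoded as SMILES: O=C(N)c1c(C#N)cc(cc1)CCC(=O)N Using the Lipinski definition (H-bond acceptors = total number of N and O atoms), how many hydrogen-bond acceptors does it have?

N atoms: 3; O atoms: 2.
Lipinski HBA = 3 + 2 = 5.

5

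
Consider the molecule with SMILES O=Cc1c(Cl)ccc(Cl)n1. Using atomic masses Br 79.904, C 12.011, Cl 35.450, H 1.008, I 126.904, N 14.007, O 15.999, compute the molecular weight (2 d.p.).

176.00 g/mol

First, the molecular formula is C6H3Cl2NO (counting implicit H from valence).
  C: 6 × 12.011 = 72.066
  Cl: 2 × 35.450 = 70.900
  H: 3 × 1.008 = 3.024
  N: 1 × 14.007 = 14.007
  O: 1 × 15.999 = 15.999
Sum: 6×12.011 + 2×35.450 + 3×1.008 + 1×14.007 + 1×15.999 = 175.996 → 176.00 g/mol.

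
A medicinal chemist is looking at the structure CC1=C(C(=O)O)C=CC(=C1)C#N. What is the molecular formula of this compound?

Walk through each heavy atom and fill implicit hydrogens from standard valence (C 4, N 3, O 2, S 2, halogen 1):
  atom 1: C, bond orders sum to 1 (valence 4) → 3 H
  atom 2: C, bond orders sum to 4 (valence 4) → 0 H
  atom 3: C, bond orders sum to 4 (valence 4) → 0 H
  atom 4: C, bond orders sum to 4 (valence 4) → 0 H
  atom 5: O, bond orders sum to 2 (valence 2) → 0 H
  atom 6: O, bond orders sum to 1 (valence 2) → 1 H
  atom 7: C, bond orders sum to 3 (valence 4) → 1 H
  atom 8: C, bond orders sum to 3 (valence 4) → 1 H
  atom 9: C, bond orders sum to 4 (valence 4) → 0 H
  atom 10: C, bond orders sum to 3 (valence 4) → 1 H
  atom 11: C, bond orders sum to 4 (valence 4) → 0 H
  atom 12: N, bond orders sum to 3 (valence 3) → 0 H
Totals → C:9, H:7, N:1, O:2.

C9H7NO2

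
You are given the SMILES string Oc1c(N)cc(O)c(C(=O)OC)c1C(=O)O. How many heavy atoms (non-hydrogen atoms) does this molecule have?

Every atom symbol written in the SMILES (organic subset) is one heavy atom; implicit H are not written.
Heavy atoms by element → C:9, N:1, O:6.
Total: 16.

16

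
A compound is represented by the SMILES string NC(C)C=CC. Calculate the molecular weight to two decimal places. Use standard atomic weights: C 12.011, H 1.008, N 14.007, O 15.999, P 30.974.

85.15 g/mol

First, the molecular formula is C5H11N (counting implicit H from valence).
  C: 5 × 12.011 = 60.055
  H: 11 × 1.008 = 11.088
  N: 1 × 14.007 = 14.007
Sum: 5×12.011 + 11×1.008 + 1×14.007 = 85.150 → 85.15 g/mol.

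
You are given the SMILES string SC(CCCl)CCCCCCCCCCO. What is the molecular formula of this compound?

C13H27ClOS

Walk through each heavy atom and fill implicit hydrogens from standard valence (C 4, N 3, O 2, S 2, halogen 1):
  atom 1: S, bond orders sum to 1 (valence 2) → 1 H
  atom 2: C, bond orders sum to 3 (valence 4) → 1 H
  atom 3: C, bond orders sum to 2 (valence 4) → 2 H
  atom 4: C, bond orders sum to 2 (valence 4) → 2 H
  atom 5: Cl (halogen, monovalent) → 0 H
  atom 6: C, bond orders sum to 2 (valence 4) → 2 H
  atom 7: C, bond orders sum to 2 (valence 4) → 2 H
  atom 8: C, bond orders sum to 2 (valence 4) → 2 H
  atom 9: C, bond orders sum to 2 (valence 4) → 2 H
  atom 10: C, bond orders sum to 2 (valence 4) → 2 H
  atom 11: C, bond orders sum to 2 (valence 4) → 2 H
  atom 12: C, bond orders sum to 2 (valence 4) → 2 H
  atom 13: C, bond orders sum to 2 (valence 4) → 2 H
  atom 14: C, bond orders sum to 2 (valence 4) → 2 H
  atom 15: C, bond orders sum to 2 (valence 4) → 2 H
  atom 16: O, bond orders sum to 1 (valence 2) → 1 H
Totals → C:13, H:27, Cl:1, O:1, S:1.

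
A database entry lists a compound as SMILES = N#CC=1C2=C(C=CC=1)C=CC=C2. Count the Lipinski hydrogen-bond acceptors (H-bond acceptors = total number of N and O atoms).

N atoms: 1; O atoms: 0.
Lipinski HBA = 1 + 0 = 1.

1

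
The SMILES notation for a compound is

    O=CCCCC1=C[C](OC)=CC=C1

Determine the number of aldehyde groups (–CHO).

The aldehyde motif appears at heavy-atom position 2 in the SMILES.
Other groups present: 1 ether.
Aldehyde count: 1.

1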